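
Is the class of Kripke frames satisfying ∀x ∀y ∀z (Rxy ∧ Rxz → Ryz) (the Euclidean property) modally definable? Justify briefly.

Definable; ◇r → □◇r defines it

Yes: it is the Euclidean property, defined by the 5 schema ◇r → □◇r.
Suppose ◇r→□◇r is valid. Take Rxy, Rxz and set V(r)={y}. Then ◇r at x, so □◇r at x, so ◇r at z, so some w with Rzw has r; w=y, i.e. Rzy. By symmetry of the argument, Ryz.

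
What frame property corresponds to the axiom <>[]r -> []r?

the Euclidean property: forall x forall y forall z (Rxy & Rxz -> Ryz)

Equivalently (dual form): ◇r → □◇r.
Suppose ◇r→□◇r is valid. Take Rxy, Rxz and set V(r)={y}. Then ◇r at x, so □◇r at x, so ◇r at z, so some w with Rzw has r; w=y, i.e. Rzy. By symmetry of the argument, Ryz.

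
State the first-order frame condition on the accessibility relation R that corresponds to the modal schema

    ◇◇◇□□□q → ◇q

This is a Sahlqvist (Geach-type) schema ◇^3□^3q → □^0◇^1q.
Minimal-valuation argument: fix x; take any y with xR^3y and any z with xR^0z. Set V(q) to the set of worlds R-reachable from y in exactly 3 steps. Then □^3q holds at y, so the antecedent holds at x; validity forces ◇^1q at z, giving a w with zR^1w and yR^3w.
First-order correspondent: ∀x ∀y (xR³y → ∃w (yR³w ∧ xRw)).

∀x ∀y (xR³y → ∃w (yR³w ∧ xRw))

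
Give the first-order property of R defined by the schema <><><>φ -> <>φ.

forall x forall y (x R^3 y -> exists w (y = w & xRw))

This is a Sahlqvist (Geach-type) schema ◇^3□^0φ → □^0◇^1φ.
Minimal-valuation argument: fix x; take any y with xR^3y and any z with xR^0z. Set V(φ) to the set of worlds R-reachable from y in exactly 0 steps. Then □^0φ holds at y, so the antecedent holds at x; validity forces ◇^1φ at z, giving a w with zR^1w and yR^0w.
First-order correspondent: forall x forall y (x R^3 y -> exists w (y = w & xRw)).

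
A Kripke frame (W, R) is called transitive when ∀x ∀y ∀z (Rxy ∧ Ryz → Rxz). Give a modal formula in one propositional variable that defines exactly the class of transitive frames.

A defining formula is □s → □□s (the 4 axiom).
Suppose □s→□□s is valid. Take Rxy, Ryz and set V(s)={w : Rxw}. Then □s at x, so □□s at x, so □s at y, so s at z, i.e. Rxz.

□s → □□s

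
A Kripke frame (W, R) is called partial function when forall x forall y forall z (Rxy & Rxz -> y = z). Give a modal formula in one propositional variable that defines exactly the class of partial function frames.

The condition is partial functionality. The CD schema ◇ψ → □ψ defines it.
Suppose ◇ψ→□ψ is valid. Take Rxy, Rxz and set V(ψ)={y}. Then ◇ψ at x, so □ψ at x, so ψ at z, i.e. z=y.

◇ψ → □ψ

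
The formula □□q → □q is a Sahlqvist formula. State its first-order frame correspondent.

Suppose □□q→□q is valid. Take Rxy and set V(q)={w : xR²w}. Then □□q at x, so □q at x, so q at y, i.e. ∃z(Rxz∧Rzy).
Conversely, any frame satisfying ∀x ∀y (Rxy → ∃z (Rxz ∧ Rzy)) validates the schema.
Frame condition: ∀x ∀y (Rxy → ∃z (Rxz ∧ Rzy)).

density: ∀x ∀y (Rxy → ∃z (Rxz ∧ Rzy))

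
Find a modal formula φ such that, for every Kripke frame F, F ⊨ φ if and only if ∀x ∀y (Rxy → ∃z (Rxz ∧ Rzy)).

□□ψ → □ψ

The condition is density. The C4 schema □□ψ → □ψ defines it.
Suppose □□ψ→□ψ is valid. Take Rxy and set V(ψ)={w : xR²w}. Then □□ψ at x, so □ψ at x, so ψ at y, i.e. ∃z(Rxz∧Rzy).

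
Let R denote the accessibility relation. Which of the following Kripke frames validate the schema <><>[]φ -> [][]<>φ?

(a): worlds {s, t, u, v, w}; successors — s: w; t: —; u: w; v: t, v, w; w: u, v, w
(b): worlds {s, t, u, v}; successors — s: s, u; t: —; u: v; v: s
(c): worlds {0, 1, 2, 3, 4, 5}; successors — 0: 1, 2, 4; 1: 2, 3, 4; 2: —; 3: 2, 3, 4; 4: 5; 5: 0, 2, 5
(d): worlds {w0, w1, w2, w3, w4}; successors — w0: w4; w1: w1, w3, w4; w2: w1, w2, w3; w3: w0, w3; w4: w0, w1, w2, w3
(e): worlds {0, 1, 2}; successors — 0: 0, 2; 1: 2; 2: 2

Frame correspondent (Sahlqvist): forall x forall y forall z ((x R^2 y & x R^2 z) -> exists w (yRw & zRw)) — i.e. a generalized confluence (Geach) condition.
(a): fails — vR²t, vR²t but no w* with tRw* and tRw*.
(b): fails — sR²s, sR²u but no w with sRw and uRw.
(c): fails — 0R²2, 0R²2 but no w with 2Rw and 2Rw.
(d): fails — w0R²w0, w0R²w2 but no w with w0Rw and w2Rw.
(e): condition met.
Valid on: (e).

(e)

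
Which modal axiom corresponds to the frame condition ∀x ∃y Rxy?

□p → ◇p

The condition is seriality. The D schema □p → ◇p defines it.
Suppose □p→◇p is valid. At any x set V(p)=W. Then □p at x, so ◇p at x, so x has a successor.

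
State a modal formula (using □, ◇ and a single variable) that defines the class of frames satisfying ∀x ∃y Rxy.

□ψ → ◇ψ

A defining formula is □ψ → ◇ψ (the D axiom).
Suppose □ψ→◇ψ is valid. At any x set V(ψ)=W. Then □ψ at x, so ◇ψ at x, so x has a successor.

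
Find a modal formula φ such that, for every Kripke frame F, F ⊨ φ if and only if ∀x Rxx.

This is reflexivity; the standard corresponding axiom is T: □p → p.
Suppose □p→p is valid. At any x set V(p)={w : Rxw}. Then □p holds at x, so p holds at x, i.e. Rxx.

□p → p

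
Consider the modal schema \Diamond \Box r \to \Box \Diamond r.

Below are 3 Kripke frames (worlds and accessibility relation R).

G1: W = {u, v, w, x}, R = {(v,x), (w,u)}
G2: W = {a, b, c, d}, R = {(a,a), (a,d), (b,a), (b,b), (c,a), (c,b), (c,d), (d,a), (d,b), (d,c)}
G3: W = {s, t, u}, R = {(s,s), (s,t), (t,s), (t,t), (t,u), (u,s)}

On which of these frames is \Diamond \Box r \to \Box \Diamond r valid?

G2, G3

This is the axiom for convergence; its first-order frame correspondent is \forall x \forall y \forall z (Rxy \wedge Rxz \to \exists w (Ryw \wedge Rzw)).
G1: fails — Rvx and Rvx but x and x have no common successor.
G2: ✓.
G3: ✓.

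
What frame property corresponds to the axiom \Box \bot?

emptiness of R: \forall x \forall y \neg Rxy

This schema is the Ver axiom.
Its frame correspondent is emptiness of R — \forall x \forall y \neg Rxy.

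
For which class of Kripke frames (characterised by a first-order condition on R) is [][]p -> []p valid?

Suppose □□p→□p is valid. Take Rxy and set V(p)={w : xR²w}. Then □□p at x, so □p at x, so p at y, i.e. ∃z(Rxz∧Rzy).
Conversely, any frame satisfying forall x forall y (Rxy -> exists z (Rxz & Rzy)) validates the schema.
So the correspondent is density.

Density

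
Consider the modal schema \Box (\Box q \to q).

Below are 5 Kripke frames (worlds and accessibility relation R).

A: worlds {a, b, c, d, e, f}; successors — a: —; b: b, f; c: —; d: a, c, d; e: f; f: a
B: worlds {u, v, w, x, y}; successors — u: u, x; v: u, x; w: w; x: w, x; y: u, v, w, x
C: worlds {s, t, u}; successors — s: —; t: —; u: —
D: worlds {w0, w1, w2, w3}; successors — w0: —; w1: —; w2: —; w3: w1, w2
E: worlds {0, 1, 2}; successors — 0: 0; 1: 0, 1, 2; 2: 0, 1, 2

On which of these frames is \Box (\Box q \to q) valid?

C, E

Frame correspondent (Sahlqvist): \forall x \forall y (Rxy \to Ryy) — i.e. shift-reflexivity.
A: fails — Rdc but not Rcc.
B: fails — Ryv but not Rvv.
C: satisfies the condition.
D: fails — Rw3w1 but not Rw1w1.
E: satisfies the condition.
Valid on: C, E.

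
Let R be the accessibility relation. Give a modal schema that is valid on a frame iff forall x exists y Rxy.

This is seriality; the standard corresponding axiom is D: □q → ◇q.
Suppose □q→◇q is valid. At any x set V(q)=W. Then □q at x, so ◇q at x, so x has a successor.

□q → ◇q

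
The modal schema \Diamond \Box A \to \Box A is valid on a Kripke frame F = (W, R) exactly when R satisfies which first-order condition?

Equivalently (dual form): ◇A → □◇A.
Suppose ◇A→□◇A is valid. Take Rxy, Rxz and set V(A)={y}. Then ◇A at x, so □◇A at x, so ◇A at z, so some w with Rzw has A; w=y, i.e. Rzy. By symmetry of the argument, Ryz.
The converse is a direct semantic check.
So the correspondent is the Euclidean property.

the Euclidean property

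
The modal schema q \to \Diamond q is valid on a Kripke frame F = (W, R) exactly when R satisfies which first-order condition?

This schema is equivalent to the T axiom □q → q.
It corresponds to reflexivity: \forall x Rxx.

Reflexivity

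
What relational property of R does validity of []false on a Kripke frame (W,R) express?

emptiness of R

This is the Ver axiom.
It corresponds to emptiness of R: forall x forall y ~Rxy.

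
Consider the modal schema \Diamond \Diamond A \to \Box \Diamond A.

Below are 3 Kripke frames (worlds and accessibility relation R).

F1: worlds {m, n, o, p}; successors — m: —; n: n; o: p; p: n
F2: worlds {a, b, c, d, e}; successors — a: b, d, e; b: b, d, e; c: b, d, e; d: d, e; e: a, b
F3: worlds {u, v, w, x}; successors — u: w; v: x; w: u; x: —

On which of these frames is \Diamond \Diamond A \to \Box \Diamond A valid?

F1, F3

The schema corresponds to a generalized confluence (Geach) condition: \forall x \forall y \forall z ((x R^2 y \wedge xRz) \to \exists w (y = w \wedge zRw)).
F1: holds.
F2: fails — aR²a, aRb but no w with a=w and bRw.
F3: holds.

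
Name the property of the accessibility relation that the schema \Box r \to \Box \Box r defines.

This schema is the 4 axiom.
Its frame correspondent is transitivity — \forall x \forall y \forall z (Rxy \wedge Ryz \to Rxz).

transitivity: \forall x \forall y \forall z (Rxy \wedge Ryz \to Rxz)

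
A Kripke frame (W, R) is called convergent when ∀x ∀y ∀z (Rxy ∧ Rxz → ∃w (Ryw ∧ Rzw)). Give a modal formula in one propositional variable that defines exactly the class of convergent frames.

◇□r → □◇r

This is convergence; the standard corresponding axiom is .2: ◇□r → □◇r.
Suppose ◇□r→□◇r is valid. Take Rxy, Rxz and set V(r)={w : Ryw}. Then □r at y so ◇□r at x, so □◇r at x, so ◇r at z, giving w with Rzw and Ryw.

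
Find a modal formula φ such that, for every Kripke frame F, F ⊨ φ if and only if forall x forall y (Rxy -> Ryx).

r → □◇r

This is symmetry; the standard corresponding axiom is B: r → □◇r.
Suppose r→□◇r is valid. Take Rxy and set V(r)={x}. Then r at x, so □◇r at x, so ◇r at y, so some z with Ryz has r; z=x, i.e. Ryx.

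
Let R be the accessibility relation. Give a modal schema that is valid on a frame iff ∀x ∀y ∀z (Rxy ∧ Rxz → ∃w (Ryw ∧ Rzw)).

◇□s → □◇s

The condition is convergence. The .2 schema ◇□s → □◇s defines it.
Suppose ◇□s→□◇s is valid. Take Rxy, Rxz and set V(s)={w : Ryw}. Then □s at y so ◇□s at x, so □◇s at x, so ◇s at z, giving w with Rzw and Ryw.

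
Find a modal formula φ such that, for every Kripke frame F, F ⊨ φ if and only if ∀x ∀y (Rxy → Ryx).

p → □◇p

The condition is symmetry. The B schema p → □◇p defines it.
Suppose p→□◇p is valid. Take Rxy and set V(p)={x}. Then p at x, so □◇p at x, so ◇p at y, so some z with Ryz has p; z=x, i.e. Ryx.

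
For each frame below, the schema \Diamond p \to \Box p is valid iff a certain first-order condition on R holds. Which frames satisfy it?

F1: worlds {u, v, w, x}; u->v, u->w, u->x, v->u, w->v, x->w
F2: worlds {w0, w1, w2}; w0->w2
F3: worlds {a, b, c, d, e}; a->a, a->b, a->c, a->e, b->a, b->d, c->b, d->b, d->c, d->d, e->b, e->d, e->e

F2

Frame correspondent (Sahlqvist): \forall x \forall y \forall z (Rxy \wedge Rxz \to y = z) — i.e. partial functionality.
F1: fails — u sees both v and w.
F2: holds.
F3: fails — a sees both a and b.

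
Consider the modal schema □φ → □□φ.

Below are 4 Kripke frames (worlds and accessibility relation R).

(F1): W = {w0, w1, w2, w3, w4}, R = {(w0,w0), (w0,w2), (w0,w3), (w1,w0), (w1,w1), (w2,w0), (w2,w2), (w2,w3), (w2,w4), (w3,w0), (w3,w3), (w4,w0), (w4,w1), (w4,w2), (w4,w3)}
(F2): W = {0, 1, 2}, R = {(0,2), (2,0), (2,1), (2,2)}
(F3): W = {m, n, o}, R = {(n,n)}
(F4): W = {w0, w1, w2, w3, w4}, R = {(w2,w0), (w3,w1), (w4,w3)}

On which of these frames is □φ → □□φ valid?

(F3)

This is the axiom for transitivity; its first-order frame correspondent is ∀x ∀y ∀z (Rxy ∧ Ryz → Rxz).
(F1): fails — Rw1w0 and Rw0w2 but not Rw1w2.
(F2): fails — R02 and R20 but not R00.
(F3): condition met.
(F4): fails — Rw4w3 and Rw3w1 but not Rw4w1.
Valid on: (F3).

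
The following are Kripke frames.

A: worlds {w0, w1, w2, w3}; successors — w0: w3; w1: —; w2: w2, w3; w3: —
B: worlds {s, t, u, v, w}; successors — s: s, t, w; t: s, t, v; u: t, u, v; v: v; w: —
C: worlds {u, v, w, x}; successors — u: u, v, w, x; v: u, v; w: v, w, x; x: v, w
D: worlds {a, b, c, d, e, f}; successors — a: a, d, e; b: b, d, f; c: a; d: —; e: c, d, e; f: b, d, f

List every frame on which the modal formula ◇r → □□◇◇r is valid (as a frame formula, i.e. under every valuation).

C

This is the axiom for a generalized confluence (Geach) condition; its first-order frame correspondent is ∀x ∀y ∀z ((xRy ∧ xR²z) → ∃w (y = w ∧ zR²w)).
A: fails — w2Rw2, w2R²w3 but no w with w2=w and w3R²w.
B: fails — sRs, sR²v but no w* with s=w* and vR²w*.
C: ✓.
D: fails — aRa, aR²d but no w with a=w and dR²w.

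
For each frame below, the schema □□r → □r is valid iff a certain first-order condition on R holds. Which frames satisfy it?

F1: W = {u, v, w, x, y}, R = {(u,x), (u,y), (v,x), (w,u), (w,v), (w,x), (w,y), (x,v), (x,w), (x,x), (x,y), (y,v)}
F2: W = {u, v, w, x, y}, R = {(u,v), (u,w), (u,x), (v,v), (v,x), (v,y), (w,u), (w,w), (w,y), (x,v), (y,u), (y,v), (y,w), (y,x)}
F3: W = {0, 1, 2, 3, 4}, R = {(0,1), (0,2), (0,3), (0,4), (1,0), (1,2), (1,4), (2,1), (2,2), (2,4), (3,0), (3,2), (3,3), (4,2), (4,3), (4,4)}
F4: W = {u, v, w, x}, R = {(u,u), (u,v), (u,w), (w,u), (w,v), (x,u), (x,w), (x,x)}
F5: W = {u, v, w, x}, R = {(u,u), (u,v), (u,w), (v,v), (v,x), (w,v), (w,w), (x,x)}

F2, F4, F5

This is the axiom for density; its first-order frame correspondent is ∀x ∀y (Rxy → ∃z (Rxz ∧ Rzy)).
F1: fails — Rwu but no z with Rwz and Rzu.
F2: satisfies the condition.
F3: fails — R10 but no z with R1z and Rz0.
F4: satisfies the condition.
F5: satisfies the condition.
Valid on: F2, F4, F5.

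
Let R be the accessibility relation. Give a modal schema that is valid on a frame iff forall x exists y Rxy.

□ψ → ◇ψ

A defining formula is □ψ → ◇ψ (the D axiom).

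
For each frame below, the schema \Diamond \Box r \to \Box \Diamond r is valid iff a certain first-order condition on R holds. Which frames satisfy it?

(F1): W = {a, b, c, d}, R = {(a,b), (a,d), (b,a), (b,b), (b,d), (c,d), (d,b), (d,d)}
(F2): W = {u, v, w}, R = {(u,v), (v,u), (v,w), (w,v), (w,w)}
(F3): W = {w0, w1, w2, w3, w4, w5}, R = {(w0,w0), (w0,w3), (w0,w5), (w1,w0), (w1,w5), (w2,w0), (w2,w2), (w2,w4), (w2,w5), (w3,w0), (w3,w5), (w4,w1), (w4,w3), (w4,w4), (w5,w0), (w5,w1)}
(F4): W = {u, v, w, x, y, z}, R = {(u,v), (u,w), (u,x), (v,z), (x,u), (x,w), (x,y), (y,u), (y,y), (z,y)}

This is the axiom for convergence; its first-order frame correspondent is \forall x \forall y \forall z (Rxy \wedge Rxz \to \exists w (Ryw \wedge Rzw)).
(F1): holds.
(F2): holds.
(F3): fails — Rw4w4 and Rw4w1 but w4 and w1 have no common successor.
(F4): fails — Ruv and Ruw but v and w have no common successor.

(F1), (F2)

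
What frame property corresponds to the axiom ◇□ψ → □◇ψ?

convergence

Suppose ◇□ψ→□◇ψ is valid. Take Rxy, Rxz and set V(ψ)={w : Ryw}. Then □ψ at y so ◇□ψ at x, so □◇ψ at x, so ◇ψ at z, giving w with Rzw and Ryw.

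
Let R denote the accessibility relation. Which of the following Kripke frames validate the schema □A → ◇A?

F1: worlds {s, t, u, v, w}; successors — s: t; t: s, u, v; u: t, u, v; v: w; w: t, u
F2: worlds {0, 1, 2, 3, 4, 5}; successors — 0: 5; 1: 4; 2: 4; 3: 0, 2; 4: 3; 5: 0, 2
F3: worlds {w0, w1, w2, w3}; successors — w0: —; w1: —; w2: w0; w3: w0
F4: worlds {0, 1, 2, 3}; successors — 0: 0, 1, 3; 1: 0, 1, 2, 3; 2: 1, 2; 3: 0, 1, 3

This is the axiom for seriality; its first-order frame correspondent is ∀x ∃y Rxy.
F1: holds.
F2: holds.
F3: fails — world w0 has no successor.
F4: holds.
Valid on: F1, F2, F4.

F1, F2, F4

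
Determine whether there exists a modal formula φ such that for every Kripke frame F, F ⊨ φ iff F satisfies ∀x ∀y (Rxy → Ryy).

Yes, by □(□q → q)

The condition is shift-reflexivity. A defining modal formula is □(□q → q).
Suppose □(□q→q) is valid. Take Rxy and set V(q)={w : Ryw}. Then at y, □q holds; since □(□q→q) at x, □q→q at y, so q at y, i.e. Ryy.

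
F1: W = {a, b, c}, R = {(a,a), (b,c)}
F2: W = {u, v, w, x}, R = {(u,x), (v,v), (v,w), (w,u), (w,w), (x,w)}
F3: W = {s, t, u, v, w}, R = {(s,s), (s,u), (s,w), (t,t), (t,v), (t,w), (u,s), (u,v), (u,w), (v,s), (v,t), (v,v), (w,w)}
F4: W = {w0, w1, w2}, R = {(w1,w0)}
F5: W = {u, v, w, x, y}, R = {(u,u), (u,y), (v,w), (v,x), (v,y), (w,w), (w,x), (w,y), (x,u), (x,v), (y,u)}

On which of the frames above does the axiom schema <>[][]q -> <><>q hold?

F2, F3, F5

The schema corresponds to a generalized confluence (Geach) condition: forall x forall y (xRy -> exists w (y R^2 w & x R^2 w)).
F1: fails — bRc but no w with cR²w and bR²w.
F2: holds.
F3: holds.
F4: fails — w1Rw0 but no w with w0R²w and w1R²w.
F5: holds.
Valid on: F2, F3, F5.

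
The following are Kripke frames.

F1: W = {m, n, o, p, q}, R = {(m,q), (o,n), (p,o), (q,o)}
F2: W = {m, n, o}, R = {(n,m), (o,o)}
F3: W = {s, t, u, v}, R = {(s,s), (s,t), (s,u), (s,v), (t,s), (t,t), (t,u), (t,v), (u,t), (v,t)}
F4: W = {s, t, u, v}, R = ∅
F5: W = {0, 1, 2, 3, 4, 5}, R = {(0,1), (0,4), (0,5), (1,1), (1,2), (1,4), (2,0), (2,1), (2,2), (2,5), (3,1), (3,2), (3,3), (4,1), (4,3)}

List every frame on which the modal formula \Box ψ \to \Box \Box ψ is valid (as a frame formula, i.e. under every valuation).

The schema corresponds to transitivity: \forall x \forall y \forall z (Rxy \wedge Ryz \to Rxz).
F1: fails — Rmq and Rqo but not Rmo.
F2: satisfies the condition.
F3: fails — Rut and Rtv but not Ruv.
F4: satisfies the condition.
F5: fails — R32 and R20 but not R30.

F2, F4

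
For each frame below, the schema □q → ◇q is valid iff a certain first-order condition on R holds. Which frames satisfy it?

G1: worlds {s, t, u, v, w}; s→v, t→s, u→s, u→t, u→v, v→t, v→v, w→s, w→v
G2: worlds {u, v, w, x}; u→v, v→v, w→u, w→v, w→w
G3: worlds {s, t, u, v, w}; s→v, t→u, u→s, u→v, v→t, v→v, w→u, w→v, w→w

G1, G3

The schema corresponds to seriality: ∀x ∃y Rxy.
G1: holds.
G2: fails — world x has no successor.
G3: holds.
Valid on: G1, G3.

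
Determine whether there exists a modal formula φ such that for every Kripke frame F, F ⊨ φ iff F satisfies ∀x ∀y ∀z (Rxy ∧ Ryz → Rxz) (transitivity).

Yes — defined by □r → □□r

Yes: it is transitivity, defined by the 4 schema □r → □□r.
Suppose □r→□□r is valid. Take Rxy, Ryz and set V(r)={w : Rxw}. Then □r at x, so □□r at x, so □r at y, so r at z, i.e. Rxz.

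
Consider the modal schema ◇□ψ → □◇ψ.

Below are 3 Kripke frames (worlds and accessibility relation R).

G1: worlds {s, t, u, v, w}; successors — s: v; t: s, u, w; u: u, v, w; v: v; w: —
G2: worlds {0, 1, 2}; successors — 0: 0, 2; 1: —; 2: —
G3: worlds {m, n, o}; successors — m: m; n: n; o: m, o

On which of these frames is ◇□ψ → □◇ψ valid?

G3

This is the axiom for convergence; its first-order frame correspondent is ∀x ∀y ∀z (Rxy ∧ Rxz → ∃w (Ryw ∧ Rzw)).
G1: fails — Rts and Rtw but s and w have no common successor.
G2: fails — R00 and R02 but 0 and 2 have no common successor.
G3: ✓.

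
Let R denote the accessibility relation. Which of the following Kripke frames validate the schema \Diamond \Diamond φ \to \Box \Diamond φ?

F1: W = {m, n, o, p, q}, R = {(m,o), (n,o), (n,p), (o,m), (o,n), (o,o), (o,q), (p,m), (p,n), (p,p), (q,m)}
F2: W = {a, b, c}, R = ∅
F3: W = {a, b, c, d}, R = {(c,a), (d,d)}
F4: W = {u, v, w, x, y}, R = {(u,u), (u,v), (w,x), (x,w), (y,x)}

F2, F3

This is the axiom for a generalized confluence (Geach) condition; its first-order frame correspondent is \forall x \forall y \forall z ((x R^2 y \wedge xRz) \to \exists w (y = w \wedge zRw)).
F1: fails — nR²o, nRp but no w with o=w and pRw.
F2: ✓.
F3: ✓.
F4: fails — uR²u, uRv but no t with u=t and vRt.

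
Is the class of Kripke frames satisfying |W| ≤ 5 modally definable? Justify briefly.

No — not modally definable

If a class were modally definable it would be closed under disjoint unions (Goldblatt–Thomason).
Any modal formula valid on each of 6 disjoint one-world frames is valid on their disjoint union (validity is preserved under disjoint unions). Each one-world frame has |W|=1≤5, but the union has |W|=6.
So the class is not modally definable.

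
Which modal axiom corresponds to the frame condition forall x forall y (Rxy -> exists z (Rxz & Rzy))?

A defining formula is □□r → □r (the C4 axiom).

□□r → □r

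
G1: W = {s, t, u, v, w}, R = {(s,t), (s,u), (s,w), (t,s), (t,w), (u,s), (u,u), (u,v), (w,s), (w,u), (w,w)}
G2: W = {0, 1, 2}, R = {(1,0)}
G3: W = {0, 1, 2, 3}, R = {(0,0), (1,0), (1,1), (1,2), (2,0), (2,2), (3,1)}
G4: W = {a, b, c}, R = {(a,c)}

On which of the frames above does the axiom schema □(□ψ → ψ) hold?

Frame correspondent (Sahlqvist): ∀x ∀y (Rxy → Ryy) — i.e. shift-reflexivity.
G1: fails — Ruv but not Rvv.
G2: fails — R10 but not R00.
G3: satisfies the condition.
G4: fails — Rac but not Rcc.
Valid on: G3.

G3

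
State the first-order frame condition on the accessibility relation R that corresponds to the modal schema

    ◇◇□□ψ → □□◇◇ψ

This is a Sahlqvist (Geach-type) schema ◇^2□^2ψ → □^2◇^2ψ.
Minimal-valuation argument: fix x; take any y with xR^2y and any z with xR^2z. Set V(ψ) to the set of worlds R-reachable from y in exactly 2 steps. Then □^2ψ holds at y, so the antecedent holds at x; validity forces ◇^2ψ at z, giving a w with zR^2w and yR^2w.
First-order correspondent: ∀x ∀y ∀z ((xR²y ∧ xR²z) → ∃w (yR²w ∧ zR²w)).

∀x ∀y ∀z ((xR²y ∧ xR²z) → ∃w (yR²w ∧ zR²w))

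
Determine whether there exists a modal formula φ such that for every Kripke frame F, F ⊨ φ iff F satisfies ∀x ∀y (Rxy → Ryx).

Yes: it is symmetry, defined by the B schema p → □◇p.
Suppose p→□◇p is valid. Take Rxy and set V(p)={x}. Then p at x, so □◇p at x, so ◇p at y, so some z with Ryz has p; z=x, i.e. Ryx.

Yes, by p → □◇p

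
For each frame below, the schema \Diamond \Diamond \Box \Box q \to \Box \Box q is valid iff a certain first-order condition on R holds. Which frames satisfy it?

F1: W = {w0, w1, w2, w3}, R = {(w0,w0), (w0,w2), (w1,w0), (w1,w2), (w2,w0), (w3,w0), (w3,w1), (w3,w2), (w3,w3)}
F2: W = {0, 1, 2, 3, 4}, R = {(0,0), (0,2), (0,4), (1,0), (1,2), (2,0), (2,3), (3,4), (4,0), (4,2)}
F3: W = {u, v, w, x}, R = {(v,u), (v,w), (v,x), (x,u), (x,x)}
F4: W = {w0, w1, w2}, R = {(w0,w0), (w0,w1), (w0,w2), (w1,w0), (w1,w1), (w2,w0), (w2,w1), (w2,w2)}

This is the axiom for a generalized confluence (Geach) condition; its first-order frame correspondent is \forall x \forall y \forall z ((x R^2 y \wedge x R^2 z) \to \exists w (y R^2 w \wedge z = w)).
F1: fails — w3R²w0, w3R²w1 but no w with w0R²w and w1=w.
F2: fails — 0R²2, 0R²3 but no w with 2R²w and 3=w.
F3: fails — vR²u, vR²u but no t with uR²t and u=t.
F4: ✓.

F4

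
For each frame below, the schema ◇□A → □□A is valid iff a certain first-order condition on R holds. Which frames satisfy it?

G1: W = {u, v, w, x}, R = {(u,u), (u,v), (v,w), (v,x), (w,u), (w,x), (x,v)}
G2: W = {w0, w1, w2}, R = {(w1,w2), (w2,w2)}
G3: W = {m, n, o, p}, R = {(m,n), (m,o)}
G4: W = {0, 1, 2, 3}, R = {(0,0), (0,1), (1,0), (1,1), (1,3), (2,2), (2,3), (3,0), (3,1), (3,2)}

This is the axiom for a generalized confluence (Geach) condition; its first-order frame correspondent is ∀x ∀y ∀z ((xRy ∧ xR²z) → ∃w (yRw ∧ z = w)).
G1: fails — uRu, uR²w but no t with uRt and w=t.
G2: ✓.
G3: ✓.
G4: fails — 0R0, 0R²3 but no w with 0Rw and 3=w.
Valid on: G2, G3.

G2, G3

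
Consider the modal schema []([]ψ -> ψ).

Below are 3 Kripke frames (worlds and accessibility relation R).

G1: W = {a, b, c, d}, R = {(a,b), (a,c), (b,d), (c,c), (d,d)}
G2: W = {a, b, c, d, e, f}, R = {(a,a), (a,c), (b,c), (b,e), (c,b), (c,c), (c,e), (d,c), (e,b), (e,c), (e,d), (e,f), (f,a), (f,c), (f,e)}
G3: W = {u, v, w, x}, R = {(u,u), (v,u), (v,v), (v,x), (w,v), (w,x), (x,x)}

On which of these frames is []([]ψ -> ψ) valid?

This is the axiom for shift-reflexivity; its first-order frame correspondent is forall x forall y (Rxy -> Ryy).
G1: fails — Rab but not Rbb.
G2: fails — Reb but not Rbb.
G3: holds.

G3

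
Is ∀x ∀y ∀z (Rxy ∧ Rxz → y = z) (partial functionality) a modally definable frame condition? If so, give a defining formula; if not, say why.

The condition is partial functionality. A defining modal formula is ◇p → □p.

Yes — defined by ◇p → □p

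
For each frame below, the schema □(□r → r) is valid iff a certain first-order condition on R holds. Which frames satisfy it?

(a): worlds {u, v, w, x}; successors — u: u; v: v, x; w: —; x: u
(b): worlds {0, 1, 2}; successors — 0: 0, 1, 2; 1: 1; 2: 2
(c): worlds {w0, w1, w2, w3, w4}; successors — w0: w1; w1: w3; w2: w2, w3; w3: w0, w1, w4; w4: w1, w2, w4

(b)

The schema corresponds to shift-reflexivity: ∀x ∀y (Rxy → Ryy).
(a): fails — Rvx but not Rxx.
(b): condition met.
(c): fails — Rw3w1 but not Rw1w1.
Valid on: (b).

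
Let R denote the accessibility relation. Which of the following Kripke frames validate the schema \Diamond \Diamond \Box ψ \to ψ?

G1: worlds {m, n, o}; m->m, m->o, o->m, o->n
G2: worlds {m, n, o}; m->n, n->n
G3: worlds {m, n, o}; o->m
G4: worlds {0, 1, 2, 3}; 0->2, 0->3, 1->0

Frame correspondent (Sahlqvist): \forall x \forall y (x R^2 y \to \exists w (yRw \wedge x = w)) — i.e. a generalized confluence (Geach) condition.
G1: fails — mR²n but no w with nRw and m=w.
G2: fails — mR²n but no w with nRw and m=w.
G3: satisfies the condition.
G4: fails — 1R²2 but no w with 2Rw and 1=w.

G3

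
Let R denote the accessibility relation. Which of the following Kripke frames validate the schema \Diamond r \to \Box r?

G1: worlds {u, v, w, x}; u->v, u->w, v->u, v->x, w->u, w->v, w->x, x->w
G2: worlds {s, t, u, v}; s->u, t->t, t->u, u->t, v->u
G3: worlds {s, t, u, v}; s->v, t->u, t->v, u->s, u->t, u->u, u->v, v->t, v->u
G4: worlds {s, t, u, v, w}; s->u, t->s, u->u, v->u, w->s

Frame correspondent (Sahlqvist): \forall x \forall y \forall z (Rxy \wedge Rxz \to y = z) — i.e. partial functionality.
G1: fails — u sees both v and w.
G2: fails — t sees both t and u.
G3: fails — t sees both u and v.
G4: holds.

G4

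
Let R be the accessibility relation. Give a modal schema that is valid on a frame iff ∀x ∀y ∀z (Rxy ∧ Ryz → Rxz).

The condition is transitivity. The 4 schema □r → □□r defines it.
Suppose □r→□□r is valid. Take Rxy, Ryz and set V(r)={w : Rxw}. Then □r at x, so □□r at x, so □r at y, so r at z, i.e. Rxz.

□r → □□r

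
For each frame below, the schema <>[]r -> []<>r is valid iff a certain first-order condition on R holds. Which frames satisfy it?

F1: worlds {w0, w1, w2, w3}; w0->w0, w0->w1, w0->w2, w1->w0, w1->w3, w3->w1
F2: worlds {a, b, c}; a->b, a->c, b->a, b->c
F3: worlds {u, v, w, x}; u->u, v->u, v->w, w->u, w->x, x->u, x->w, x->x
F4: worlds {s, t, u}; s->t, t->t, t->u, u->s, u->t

F3, F4

The schema corresponds to convergence: forall x forall y forall z (Rxy & Rxz -> exists w (Ryw & Rzw)).
F1: fails — Rw0w1 and Rw0w2 but w1 and w2 have no common successor.
F2: fails — Rac and Rac but c and c have no common successor.
F3: ✓.
F4: ✓.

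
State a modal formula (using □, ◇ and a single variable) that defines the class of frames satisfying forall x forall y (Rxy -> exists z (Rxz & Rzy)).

A defining formula is □□r → □r (the C4 axiom).
Suppose □□r→□r is valid. Take Rxy and set V(r)={w : xR²w}. Then □□r at x, so □r at x, so r at y, i.e. ∃z(Rxz∧Rzy).

□□r → □r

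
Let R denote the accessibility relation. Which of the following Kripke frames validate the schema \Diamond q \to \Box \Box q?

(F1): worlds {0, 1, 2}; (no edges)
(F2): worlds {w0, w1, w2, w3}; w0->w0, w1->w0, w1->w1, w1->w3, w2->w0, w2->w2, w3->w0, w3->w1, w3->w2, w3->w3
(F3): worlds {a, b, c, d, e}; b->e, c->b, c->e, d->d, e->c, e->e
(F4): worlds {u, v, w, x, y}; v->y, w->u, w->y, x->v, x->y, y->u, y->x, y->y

(F1)

The schema corresponds to a generalized confluence (Geach) condition: \forall x \forall y \forall z ((xRy \wedge x R^2 z) \to \exists w (y = w \wedge z = w)).
(F1): ✓.
(F2): fails — w1Rw0, w1R²w1 but w0 ≠ w1.
(F3): fails — bRe, bR²c but e ≠ c.
(F4): fails — vRy, vR²u but y ≠ u.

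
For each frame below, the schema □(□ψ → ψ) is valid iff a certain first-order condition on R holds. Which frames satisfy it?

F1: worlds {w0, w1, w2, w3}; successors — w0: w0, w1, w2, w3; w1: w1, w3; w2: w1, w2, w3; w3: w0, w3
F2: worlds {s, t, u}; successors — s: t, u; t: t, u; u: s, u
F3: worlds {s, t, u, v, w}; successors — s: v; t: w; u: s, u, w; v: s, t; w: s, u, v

F1

The schema corresponds to shift-reflexivity: ∀x ∀y (Rxy → Ryy).
F1: holds.
F2: fails — Rus but not Rss.
F3: fails — Ruw but not Rww.
Valid on: F1.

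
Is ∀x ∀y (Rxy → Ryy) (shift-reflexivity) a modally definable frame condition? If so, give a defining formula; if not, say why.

Definable; □(□r → r) defines it

Yes: it is shift-reflexivity, defined by the T□ schema □(□r → r).
Suppose □(□r→r) is valid. Take Rxy and set V(r)={w : Ryw}. Then at y, □r holds; since □(□r→r) at x, □r→r at y, so r at y, i.e. Ryy.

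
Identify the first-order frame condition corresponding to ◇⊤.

◇⊤ holds at w iff w has a successor, so frame-validity of ◇⊤ is exactly seriality. Equivalently via □A → ◇A:
Suppose □A→◇A is valid. At any x set V(A)=W. Then □A at x, so ◇A at x, so x has a successor.
Conversely, on a frame with seriality the schema holds at every world under every valuation.
So the correspondent is seriality.

Seriality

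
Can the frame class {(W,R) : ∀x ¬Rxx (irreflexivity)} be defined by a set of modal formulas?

Any modally definable frame class is closed under surjective bounded morphisms.
The 3-cycle (worlds a,b,c with a→b→c→a) is irreflexive, and the map sending every world to a single reflexive point • is a surjective bounded morphism (forth: every edge maps to (•,•); back: every world has a successor). So any modal formula valid on the 3-cycle is also valid on the reflexive point, which is not irreflexive.
Hence irreflexivity is not modally definable.

Not definable by any modal formula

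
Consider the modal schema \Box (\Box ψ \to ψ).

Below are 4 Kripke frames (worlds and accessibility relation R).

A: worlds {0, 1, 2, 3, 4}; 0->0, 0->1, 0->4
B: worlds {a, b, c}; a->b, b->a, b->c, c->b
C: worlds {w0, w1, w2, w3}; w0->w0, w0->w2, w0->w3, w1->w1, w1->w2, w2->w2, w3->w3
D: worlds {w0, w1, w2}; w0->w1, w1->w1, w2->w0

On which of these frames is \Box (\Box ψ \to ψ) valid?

The schema corresponds to shift-reflexivity: \forall x \forall y (Rxy \to Ryy).
A: fails — R01 but not R11.
B: fails — Rab but not Rbb.
C: satisfies the condition.
D: fails — Rw2w0 but not Rw0w0.
Valid on: C.

C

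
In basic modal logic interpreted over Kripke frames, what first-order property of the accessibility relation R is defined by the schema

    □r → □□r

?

transitivity: ∀x ∀y ∀z (Rxy ∧ Ryz → Rxz)

Suppose □r→□□r is valid. Take Rxy, Ryz and set V(r)={w : Rxw}. Then □r at x, so □□r at x, so □r at y, so r at z, i.e. Rxz.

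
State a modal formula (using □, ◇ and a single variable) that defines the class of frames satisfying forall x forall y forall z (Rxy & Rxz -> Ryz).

A defining formula is ◇s → □◇s (the 5 axiom).
Suppose ◇s→□◇s is valid. Take Rxy, Rxz and set V(s)={y}. Then ◇s at x, so □◇s at x, so ◇s at z, so some w with Rzw has s; w=y, i.e. Rzy. By symmetry of the argument, Ryz.

◇s → □◇s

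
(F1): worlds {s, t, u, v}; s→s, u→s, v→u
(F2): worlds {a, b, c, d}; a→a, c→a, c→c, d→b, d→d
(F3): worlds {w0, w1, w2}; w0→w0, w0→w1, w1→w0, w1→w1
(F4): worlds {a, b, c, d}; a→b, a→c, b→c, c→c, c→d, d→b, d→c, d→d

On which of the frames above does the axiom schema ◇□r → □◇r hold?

This is the axiom for convergence; its first-order frame correspondent is ∀x ∀y ∀z (Rxy ∧ Rxz → ∃w (Ryw ∧ Rzw)).
(F1): holds.
(F2): fails — Rdd and Rdb but d and b have no common successor.
(F3): holds.
(F4): holds.
Valid on: (F1), (F3), (F4).

(F1), (F3), (F4)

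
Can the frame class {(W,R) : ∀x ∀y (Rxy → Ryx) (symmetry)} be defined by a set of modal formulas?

Yes — defined by q → □◇q

The condition is symmetry. A defining modal formula is q → □◇q.
Suppose q→□◇q is valid. Take Rxy and set V(q)={x}. Then q at x, so □◇q at x, so ◇q at y, so some z with Ryz has q; z=x, i.e. Ryx.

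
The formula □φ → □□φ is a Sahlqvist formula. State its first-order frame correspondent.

Suppose □φ→□□φ is valid. Take Rxy, Ryz and set V(φ)={w : Rxw}. Then □φ at x, so □□φ at x, so □φ at y, so φ at z, i.e. Rxz.

Transitivity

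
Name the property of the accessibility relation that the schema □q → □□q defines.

This schema is the 4 axiom.
It corresponds to transitivity: ∀x ∀y ∀z (Rxy ∧ Ryz → Rxz).

Transitivity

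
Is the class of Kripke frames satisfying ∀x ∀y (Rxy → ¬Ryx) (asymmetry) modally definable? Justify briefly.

If a class were modally definable it would be closed under surjective bounded morphisms (Goldblatt–Thomason).
The 5-cycle (worlds a,b,c,d,e with a→b→c→d→e→a) is asymmetric. Mapping every world to a single reflexive point • is a surjective bounded morphism, and the reflexive point is not asymmetric (R•• but asymmetry requires ¬R••).
Hence asymmetry is not modally definable.

No — not modally definable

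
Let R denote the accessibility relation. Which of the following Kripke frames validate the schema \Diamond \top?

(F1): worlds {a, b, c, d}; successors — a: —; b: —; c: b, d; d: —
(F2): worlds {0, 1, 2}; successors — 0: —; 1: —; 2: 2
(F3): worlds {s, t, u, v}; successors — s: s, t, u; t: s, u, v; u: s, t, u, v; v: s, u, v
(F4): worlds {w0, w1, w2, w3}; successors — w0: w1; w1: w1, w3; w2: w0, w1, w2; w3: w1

(F3), (F4)

This is the axiom for seriality; its first-order frame correspondent is \forall x \exists y Rxy.
(F1): fails — world a has no successor.
(F2): fails — world 0 has no successor.
(F3): ✓.
(F4): ✓.
Valid on: (F3), (F4).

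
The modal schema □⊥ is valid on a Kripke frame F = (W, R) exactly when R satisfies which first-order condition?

Emptiness of R

□⊥ is valid iff no world has any successor (otherwise □⊥ fails at any world with one).
Conversely, any frame satisfying ∀x ∀y ¬Rxy validates the schema.
So the correspondent is emptiness of R.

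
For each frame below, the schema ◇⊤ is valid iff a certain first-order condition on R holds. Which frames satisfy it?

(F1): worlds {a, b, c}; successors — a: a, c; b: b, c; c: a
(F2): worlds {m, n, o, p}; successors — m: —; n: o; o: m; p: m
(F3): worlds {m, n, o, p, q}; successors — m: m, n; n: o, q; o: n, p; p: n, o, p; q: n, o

The schema corresponds to seriality: ∀x ∃y Rxy.
(F1): holds.
(F2): fails — world m has no successor.
(F3): holds.

(F1), (F3)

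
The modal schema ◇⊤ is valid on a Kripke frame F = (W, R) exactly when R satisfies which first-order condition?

◇⊤ holds at w iff w has a successor, so frame-validity of ◇⊤ is exactly seriality. Equivalently via □r → ◇r:
Suppose □r→◇r is valid. At any x set V(r)=W. Then □r at x, so ◇r at x, so x has a successor.

seriality: ∀x ∃y Rxy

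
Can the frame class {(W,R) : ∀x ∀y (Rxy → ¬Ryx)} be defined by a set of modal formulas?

If a class were modally definable it would be closed under surjective bounded morphisms (Goldblatt–Thomason).
The 5-cycle (worlds a,b,c,d,e with a→b→c→d→e→a) is asymmetric. Mapping every world to a single reflexive point • is a surjective bounded morphism, and the reflexive point is not asymmetric (R•• but asymmetry requires ¬R••).
Hence asymmetry is not modally definable.

Not modally definable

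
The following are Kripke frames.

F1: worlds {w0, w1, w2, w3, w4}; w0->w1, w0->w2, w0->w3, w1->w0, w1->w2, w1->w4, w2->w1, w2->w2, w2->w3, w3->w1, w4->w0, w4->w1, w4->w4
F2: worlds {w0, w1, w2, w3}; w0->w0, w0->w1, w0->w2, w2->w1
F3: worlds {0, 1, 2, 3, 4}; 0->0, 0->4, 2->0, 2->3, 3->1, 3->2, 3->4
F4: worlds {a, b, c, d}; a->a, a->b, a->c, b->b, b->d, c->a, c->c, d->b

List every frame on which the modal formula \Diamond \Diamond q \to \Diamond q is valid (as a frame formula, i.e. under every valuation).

F2

The schema corresponds to transitivity: \forall x \forall y \forall z (Rxy \wedge Ryz \to Rxz).
F1: fails — Rw1w2 and Rw2w1 but not Rw1w1.
F2: satisfies the condition.
F3: fails — R32 and R23 but not R33.
F4: fails — Rab and Rbd but not Rad.
Valid on: F2.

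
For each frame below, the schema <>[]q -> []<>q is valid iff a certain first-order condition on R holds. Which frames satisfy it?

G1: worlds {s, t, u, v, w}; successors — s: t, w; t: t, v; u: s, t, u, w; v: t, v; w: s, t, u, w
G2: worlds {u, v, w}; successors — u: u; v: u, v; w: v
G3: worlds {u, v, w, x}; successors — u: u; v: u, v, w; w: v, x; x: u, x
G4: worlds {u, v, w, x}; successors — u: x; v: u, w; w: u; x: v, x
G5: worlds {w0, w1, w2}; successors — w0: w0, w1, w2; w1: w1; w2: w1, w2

G1, G2, G5

This is the axiom for convergence; its first-order frame correspondent is forall x forall y forall z (Rxy & Rxz -> exists w (Ryw & Rzw)).
G1: holds.
G2: holds.
G3: fails — Rvw and Rvu but w and u have no common successor.
G4: fails — Rvw and Rvu but w and u have no common successor.
G5: holds.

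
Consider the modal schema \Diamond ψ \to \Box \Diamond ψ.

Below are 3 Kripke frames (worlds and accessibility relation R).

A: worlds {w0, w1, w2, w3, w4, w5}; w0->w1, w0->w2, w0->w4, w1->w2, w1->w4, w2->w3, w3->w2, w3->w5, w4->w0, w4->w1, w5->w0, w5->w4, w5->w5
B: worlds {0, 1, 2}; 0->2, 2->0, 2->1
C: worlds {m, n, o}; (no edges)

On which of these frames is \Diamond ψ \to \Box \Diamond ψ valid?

C

Frame correspondent (Sahlqvist): \forall x \forall y \forall z (Rxy \wedge Rxz \to Ryz) — i.e. the Euclidean property.
A: fails — Rw0w4 and Rw0w4 but not Rw4w4.
B: fails — R02 and R02 but not R22.
C: satisfies the condition.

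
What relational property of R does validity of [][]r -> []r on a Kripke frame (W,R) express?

Suppose □□r→□r is valid. Take Rxy and set V(r)={w : xR²w}. Then □□r at x, so □r at x, so r at y, i.e. ∃z(Rxz∧Rzy).
Conversely, any frame satisfying forall x forall y (Rxy -> exists z (Rxz & Rzy)) validates the schema.
Frame condition: forall x forall y (Rxy -> exists z (Rxz & Rzy)).

density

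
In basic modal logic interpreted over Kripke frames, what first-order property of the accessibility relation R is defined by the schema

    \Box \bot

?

emptiness of R: \forall x \forall y \neg Rxy

This schema is the Ver axiom.
Its frame correspondent is emptiness of R — \forall x \forall y \neg Rxy.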